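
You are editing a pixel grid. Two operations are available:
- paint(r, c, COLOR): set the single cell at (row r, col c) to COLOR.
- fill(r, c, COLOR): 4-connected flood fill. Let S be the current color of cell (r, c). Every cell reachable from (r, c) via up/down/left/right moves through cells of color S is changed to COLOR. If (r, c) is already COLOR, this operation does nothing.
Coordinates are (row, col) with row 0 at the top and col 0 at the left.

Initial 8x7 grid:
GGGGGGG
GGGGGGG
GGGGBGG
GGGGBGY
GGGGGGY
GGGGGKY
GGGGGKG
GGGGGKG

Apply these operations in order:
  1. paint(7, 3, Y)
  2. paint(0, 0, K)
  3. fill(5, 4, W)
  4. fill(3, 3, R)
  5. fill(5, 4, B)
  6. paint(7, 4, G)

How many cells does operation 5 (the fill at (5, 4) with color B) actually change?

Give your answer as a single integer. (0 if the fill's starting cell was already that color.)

After op 1 paint(7,3,Y):
GGGGGGG
GGGGGGG
GGGGBGG
GGGGBGY
GGGGGGY
GGGGGKY
GGGGGKG
GGGYGKG
After op 2 paint(0,0,K):
KGGGGGG
GGGGGGG
GGGGBGG
GGGGBGY
GGGGGGY
GGGGGKY
GGGGGKG
GGGYGKG
After op 3 fill(5,4,W) [44 cells changed]:
KWWWWWW
WWWWWWW
WWWWBWW
WWWWBWY
WWWWWWY
WWWWWKY
WWWWWKG
WWWYWKG
After op 4 fill(3,3,R) [44 cells changed]:
KRRRRRR
RRRRRRR
RRRRBRR
RRRRBRY
RRRRRRY
RRRRRKY
RRRRRKG
RRRYRKG
After op 5 fill(5,4,B) [44 cells changed]:
KBBBBBB
BBBBBBB
BBBBBBB
BBBBBBY
BBBBBBY
BBBBBKY
BBBBBKG
BBBYBKG

Answer: 44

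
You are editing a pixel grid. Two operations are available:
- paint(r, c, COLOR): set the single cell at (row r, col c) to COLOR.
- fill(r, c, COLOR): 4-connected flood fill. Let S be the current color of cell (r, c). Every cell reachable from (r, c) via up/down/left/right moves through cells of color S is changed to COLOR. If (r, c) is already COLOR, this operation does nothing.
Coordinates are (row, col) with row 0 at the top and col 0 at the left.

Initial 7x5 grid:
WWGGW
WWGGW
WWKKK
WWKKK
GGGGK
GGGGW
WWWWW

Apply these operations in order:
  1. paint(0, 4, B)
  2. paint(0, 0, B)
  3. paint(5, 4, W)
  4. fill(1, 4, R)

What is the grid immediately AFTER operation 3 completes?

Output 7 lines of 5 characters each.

After op 1 paint(0,4,B):
WWGGB
WWGGW
WWKKK
WWKKK
GGGGK
GGGGW
WWWWW
After op 2 paint(0,0,B):
BWGGB
WWGGW
WWKKK
WWKKK
GGGGK
GGGGW
WWWWW
After op 3 paint(5,4,W):
BWGGB
WWGGW
WWKKK
WWKKK
GGGGK
GGGGW
WWWWW

Answer: BWGGB
WWGGW
WWKKK
WWKKK
GGGGK
GGGGW
WWWWW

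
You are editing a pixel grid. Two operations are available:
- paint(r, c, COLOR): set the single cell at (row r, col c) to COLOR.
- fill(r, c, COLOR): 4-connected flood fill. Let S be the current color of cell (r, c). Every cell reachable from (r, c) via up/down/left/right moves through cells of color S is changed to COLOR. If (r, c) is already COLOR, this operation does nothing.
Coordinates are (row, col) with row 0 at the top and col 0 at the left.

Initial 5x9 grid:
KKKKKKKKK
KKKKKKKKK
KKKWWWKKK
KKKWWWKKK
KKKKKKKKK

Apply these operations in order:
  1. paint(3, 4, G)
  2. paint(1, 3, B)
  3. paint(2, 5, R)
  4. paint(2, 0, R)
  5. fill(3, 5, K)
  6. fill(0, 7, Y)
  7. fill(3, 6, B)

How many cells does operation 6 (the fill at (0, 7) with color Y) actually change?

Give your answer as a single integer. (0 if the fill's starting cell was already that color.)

Answer: 38

Derivation:
After op 1 paint(3,4,G):
KKKKKKKKK
KKKKKKKKK
KKKWWWKKK
KKKWGWKKK
KKKKKKKKK
After op 2 paint(1,3,B):
KKKKKKKKK
KKKBKKKKK
KKKWWWKKK
KKKWGWKKK
KKKKKKKKK
After op 3 paint(2,5,R):
KKKKKKKKK
KKKBKKKKK
KKKWWRKKK
KKKWGWKKK
KKKKKKKKK
After op 4 paint(2,0,R):
KKKKKKKKK
KKKBKKKKK
RKKWWRKKK
KKKWGWKKK
KKKKKKKKK
After op 5 fill(3,5,K) [1 cells changed]:
KKKKKKKKK
KKKBKKKKK
RKKWWRKKK
KKKWGKKKK
KKKKKKKKK
After op 6 fill(0,7,Y) [38 cells changed]:
YYYYYYYYY
YYYBYYYYY
RYYWWRYYY
YYYWGYYYY
YYYYYYYYY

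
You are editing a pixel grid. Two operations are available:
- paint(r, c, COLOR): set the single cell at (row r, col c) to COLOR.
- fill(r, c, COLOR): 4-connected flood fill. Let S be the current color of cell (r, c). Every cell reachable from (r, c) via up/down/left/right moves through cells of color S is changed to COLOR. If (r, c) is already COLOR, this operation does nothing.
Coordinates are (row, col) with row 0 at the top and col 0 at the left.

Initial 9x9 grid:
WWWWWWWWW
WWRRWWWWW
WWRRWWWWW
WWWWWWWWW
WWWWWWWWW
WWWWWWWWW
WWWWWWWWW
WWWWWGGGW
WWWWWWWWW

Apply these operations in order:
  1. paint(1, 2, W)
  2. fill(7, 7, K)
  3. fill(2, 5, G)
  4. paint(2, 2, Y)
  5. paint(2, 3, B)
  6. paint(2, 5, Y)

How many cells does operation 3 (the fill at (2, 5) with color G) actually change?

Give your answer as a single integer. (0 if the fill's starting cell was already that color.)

Answer: 75

Derivation:
After op 1 paint(1,2,W):
WWWWWWWWW
WWWRWWWWW
WWRRWWWWW
WWWWWWWWW
WWWWWWWWW
WWWWWWWWW
WWWWWWWWW
WWWWWGGGW
WWWWWWWWW
After op 2 fill(7,7,K) [3 cells changed]:
WWWWWWWWW
WWWRWWWWW
WWRRWWWWW
WWWWWWWWW
WWWWWWWWW
WWWWWWWWW
WWWWWWWWW
WWWWWKKKW
WWWWWWWWW
After op 3 fill(2,5,G) [75 cells changed]:
GGGGGGGGG
GGGRGGGGG
GGRRGGGGG
GGGGGGGGG
GGGGGGGGG
GGGGGGGGG
GGGGGGGGG
GGGGGKKKG
GGGGGGGGG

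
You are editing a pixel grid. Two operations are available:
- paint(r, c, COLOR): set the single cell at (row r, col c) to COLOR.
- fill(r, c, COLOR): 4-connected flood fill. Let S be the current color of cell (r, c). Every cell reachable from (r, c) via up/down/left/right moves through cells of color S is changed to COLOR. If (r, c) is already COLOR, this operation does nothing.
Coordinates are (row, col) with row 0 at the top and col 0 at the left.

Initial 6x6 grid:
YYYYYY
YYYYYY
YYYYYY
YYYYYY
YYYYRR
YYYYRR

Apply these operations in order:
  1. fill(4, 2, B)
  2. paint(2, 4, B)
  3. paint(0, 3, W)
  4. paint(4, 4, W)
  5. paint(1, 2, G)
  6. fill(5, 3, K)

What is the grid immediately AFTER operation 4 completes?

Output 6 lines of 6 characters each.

Answer: BBBWBB
BBBBBB
BBBBBB
BBBBBB
BBBBWR
BBBBRR

Derivation:
After op 1 fill(4,2,B) [32 cells changed]:
BBBBBB
BBBBBB
BBBBBB
BBBBBB
BBBBRR
BBBBRR
After op 2 paint(2,4,B):
BBBBBB
BBBBBB
BBBBBB
BBBBBB
BBBBRR
BBBBRR
After op 3 paint(0,3,W):
BBBWBB
BBBBBB
BBBBBB
BBBBBB
BBBBRR
BBBBRR
After op 4 paint(4,4,W):
BBBWBB
BBBBBB
BBBBBB
BBBBBB
BBBBWR
BBBBRR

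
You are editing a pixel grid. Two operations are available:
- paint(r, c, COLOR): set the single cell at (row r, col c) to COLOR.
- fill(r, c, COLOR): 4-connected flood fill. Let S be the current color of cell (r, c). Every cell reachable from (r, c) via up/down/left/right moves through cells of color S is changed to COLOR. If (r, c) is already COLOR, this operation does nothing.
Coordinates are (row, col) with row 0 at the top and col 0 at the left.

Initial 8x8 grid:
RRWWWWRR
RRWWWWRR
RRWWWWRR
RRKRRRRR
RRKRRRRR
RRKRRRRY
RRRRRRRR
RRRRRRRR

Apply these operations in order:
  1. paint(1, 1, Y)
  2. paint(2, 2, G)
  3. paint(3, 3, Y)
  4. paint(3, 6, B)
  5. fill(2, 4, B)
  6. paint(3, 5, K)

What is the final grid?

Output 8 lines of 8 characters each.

After op 1 paint(1,1,Y):
RRWWWWRR
RYWWWWRR
RRWWWWRR
RRKRRRRR
RRKRRRRR
RRKRRRRY
RRRRRRRR
RRRRRRRR
After op 2 paint(2,2,G):
RRWWWWRR
RYWWWWRR
RRGWWWRR
RRKRRRRR
RRKRRRRR
RRKRRRRY
RRRRRRRR
RRRRRRRR
After op 3 paint(3,3,Y):
RRWWWWRR
RYWWWWRR
RRGWWWRR
RRKYRRRR
RRKRRRRR
RRKRRRRY
RRRRRRRR
RRRRRRRR
After op 4 paint(3,6,B):
RRWWWWRR
RYWWWWRR
RRGWWWRR
RRKYRRBR
RRKRRRRR
RRKRRRRY
RRRRRRRR
RRRRRRRR
After op 5 fill(2,4,B) [11 cells changed]:
RRBBBBRR
RYBBBBRR
RRGBBBRR
RRKYRRBR
RRKRRRRR
RRKRRRRY
RRRRRRRR
RRRRRRRR
After op 6 paint(3,5,K):
RRBBBBRR
RYBBBBRR
RRGBBBRR
RRKYRKBR
RRKRRRRR
RRKRRRRY
RRRRRRRR
RRRRRRRR

Answer: RRBBBBRR
RYBBBBRR
RRGBBBRR
RRKYRKBR
RRKRRRRR
RRKRRRRY
RRRRRRRR
RRRRRRRR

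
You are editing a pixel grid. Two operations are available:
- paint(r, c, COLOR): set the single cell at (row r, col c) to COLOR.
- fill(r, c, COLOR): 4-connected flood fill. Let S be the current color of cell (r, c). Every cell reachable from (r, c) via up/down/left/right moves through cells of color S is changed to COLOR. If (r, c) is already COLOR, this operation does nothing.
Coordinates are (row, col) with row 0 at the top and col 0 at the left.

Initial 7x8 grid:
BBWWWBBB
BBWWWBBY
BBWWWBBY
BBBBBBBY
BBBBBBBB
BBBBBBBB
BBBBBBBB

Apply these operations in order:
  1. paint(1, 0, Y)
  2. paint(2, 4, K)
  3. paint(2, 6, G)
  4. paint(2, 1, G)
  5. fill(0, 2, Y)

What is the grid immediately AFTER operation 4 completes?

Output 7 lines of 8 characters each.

Answer: BBWWWBBB
YBWWWBBY
BGWWKBGY
BBBBBBBY
BBBBBBBB
BBBBBBBB
BBBBBBBB

Derivation:
After op 1 paint(1,0,Y):
BBWWWBBB
YBWWWBBY
BBWWWBBY
BBBBBBBY
BBBBBBBB
BBBBBBBB
BBBBBBBB
After op 2 paint(2,4,K):
BBWWWBBB
YBWWWBBY
BBWWKBBY
BBBBBBBY
BBBBBBBB
BBBBBBBB
BBBBBBBB
After op 3 paint(2,6,G):
BBWWWBBB
YBWWWBBY
BBWWKBGY
BBBBBBBY
BBBBBBBB
BBBBBBBB
BBBBBBBB
After op 4 paint(2,1,G):
BBWWWBBB
YBWWWBBY
BGWWKBGY
BBBBBBBY
BBBBBBBB
BBBBBBBB
BBBBBBBB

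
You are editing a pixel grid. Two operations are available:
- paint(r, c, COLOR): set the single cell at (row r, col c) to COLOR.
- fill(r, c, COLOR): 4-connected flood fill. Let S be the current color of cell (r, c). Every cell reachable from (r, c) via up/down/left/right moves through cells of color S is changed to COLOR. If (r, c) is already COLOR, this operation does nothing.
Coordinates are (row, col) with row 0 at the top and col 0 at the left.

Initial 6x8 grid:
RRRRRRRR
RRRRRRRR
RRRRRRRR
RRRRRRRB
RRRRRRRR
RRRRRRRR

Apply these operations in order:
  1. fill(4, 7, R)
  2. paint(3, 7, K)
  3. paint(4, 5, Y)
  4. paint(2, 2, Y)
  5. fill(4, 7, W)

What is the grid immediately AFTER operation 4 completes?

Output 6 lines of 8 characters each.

Answer: RRRRRRRR
RRRRRRRR
RRYRRRRR
RRRRRRRK
RRRRRYRR
RRRRRRRR

Derivation:
After op 1 fill(4,7,R) [0 cells changed]:
RRRRRRRR
RRRRRRRR
RRRRRRRR
RRRRRRRB
RRRRRRRR
RRRRRRRR
After op 2 paint(3,7,K):
RRRRRRRR
RRRRRRRR
RRRRRRRR
RRRRRRRK
RRRRRRRR
RRRRRRRR
After op 3 paint(4,5,Y):
RRRRRRRR
RRRRRRRR
RRRRRRRR
RRRRRRRK
RRRRRYRR
RRRRRRRR
After op 4 paint(2,2,Y):
RRRRRRRR
RRRRRRRR
RRYRRRRR
RRRRRRRK
RRRRRYRR
RRRRRRRR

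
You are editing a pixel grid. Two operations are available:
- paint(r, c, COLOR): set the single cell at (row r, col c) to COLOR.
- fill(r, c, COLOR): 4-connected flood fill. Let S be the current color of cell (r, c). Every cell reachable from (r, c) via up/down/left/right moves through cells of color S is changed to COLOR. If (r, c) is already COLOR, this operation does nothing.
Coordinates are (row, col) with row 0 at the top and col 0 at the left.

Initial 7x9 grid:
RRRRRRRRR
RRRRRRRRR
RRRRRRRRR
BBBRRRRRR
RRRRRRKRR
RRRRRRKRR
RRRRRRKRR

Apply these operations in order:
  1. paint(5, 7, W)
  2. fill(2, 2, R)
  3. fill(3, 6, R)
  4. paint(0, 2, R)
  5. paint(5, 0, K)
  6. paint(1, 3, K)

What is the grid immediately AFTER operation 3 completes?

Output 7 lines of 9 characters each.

Answer: RRRRRRRRR
RRRRRRRRR
RRRRRRRRR
BBBRRRRRR
RRRRRRKRR
RRRRRRKWR
RRRRRRKRR

Derivation:
After op 1 paint(5,7,W):
RRRRRRRRR
RRRRRRRRR
RRRRRRRRR
BBBRRRRRR
RRRRRRKRR
RRRRRRKWR
RRRRRRKRR
After op 2 fill(2,2,R) [0 cells changed]:
RRRRRRRRR
RRRRRRRRR
RRRRRRRRR
BBBRRRRRR
RRRRRRKRR
RRRRRRKWR
RRRRRRKRR
After op 3 fill(3,6,R) [0 cells changed]:
RRRRRRRRR
RRRRRRRRR
RRRRRRRRR
BBBRRRRRR
RRRRRRKRR
RRRRRRKWR
RRRRRRKRR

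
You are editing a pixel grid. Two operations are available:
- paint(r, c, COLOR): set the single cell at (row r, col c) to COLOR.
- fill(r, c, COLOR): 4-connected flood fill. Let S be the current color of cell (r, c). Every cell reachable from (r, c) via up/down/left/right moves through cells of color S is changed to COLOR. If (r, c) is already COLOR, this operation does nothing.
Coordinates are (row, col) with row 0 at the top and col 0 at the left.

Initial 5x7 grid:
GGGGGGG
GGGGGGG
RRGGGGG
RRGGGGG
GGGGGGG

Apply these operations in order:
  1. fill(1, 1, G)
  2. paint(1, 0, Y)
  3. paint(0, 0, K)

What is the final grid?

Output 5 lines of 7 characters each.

After op 1 fill(1,1,G) [0 cells changed]:
GGGGGGG
GGGGGGG
RRGGGGG
RRGGGGG
GGGGGGG
After op 2 paint(1,0,Y):
GGGGGGG
YGGGGGG
RRGGGGG
RRGGGGG
GGGGGGG
After op 3 paint(0,0,K):
KGGGGGG
YGGGGGG
RRGGGGG
RRGGGGG
GGGGGGG

Answer: KGGGGGG
YGGGGGG
RRGGGGG
RRGGGGG
GGGGGGG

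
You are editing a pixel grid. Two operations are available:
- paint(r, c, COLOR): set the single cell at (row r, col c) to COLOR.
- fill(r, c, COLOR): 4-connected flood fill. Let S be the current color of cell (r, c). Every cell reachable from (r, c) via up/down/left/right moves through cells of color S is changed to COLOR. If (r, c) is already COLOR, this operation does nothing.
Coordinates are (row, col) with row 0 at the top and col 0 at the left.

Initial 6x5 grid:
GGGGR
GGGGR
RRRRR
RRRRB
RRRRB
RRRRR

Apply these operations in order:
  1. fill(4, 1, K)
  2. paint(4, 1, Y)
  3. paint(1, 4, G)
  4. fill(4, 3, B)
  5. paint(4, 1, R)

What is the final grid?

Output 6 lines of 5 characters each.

Answer: GGGGK
GGGGG
BBBBB
BBBBB
BRBBB
BBBBB

Derivation:
After op 1 fill(4,1,K) [20 cells changed]:
GGGGK
GGGGK
KKKKK
KKKKB
KKKKB
KKKKK
After op 2 paint(4,1,Y):
GGGGK
GGGGK
KKKKK
KKKKB
KYKKB
KKKKK
After op 3 paint(1,4,G):
GGGGK
GGGGG
KKKKK
KKKKB
KYKKB
KKKKK
After op 4 fill(4,3,B) [17 cells changed]:
GGGGK
GGGGG
BBBBB
BBBBB
BYBBB
BBBBB
After op 5 paint(4,1,R):
GGGGK
GGGGG
BBBBB
BBBBB
BRBBB
BBBBB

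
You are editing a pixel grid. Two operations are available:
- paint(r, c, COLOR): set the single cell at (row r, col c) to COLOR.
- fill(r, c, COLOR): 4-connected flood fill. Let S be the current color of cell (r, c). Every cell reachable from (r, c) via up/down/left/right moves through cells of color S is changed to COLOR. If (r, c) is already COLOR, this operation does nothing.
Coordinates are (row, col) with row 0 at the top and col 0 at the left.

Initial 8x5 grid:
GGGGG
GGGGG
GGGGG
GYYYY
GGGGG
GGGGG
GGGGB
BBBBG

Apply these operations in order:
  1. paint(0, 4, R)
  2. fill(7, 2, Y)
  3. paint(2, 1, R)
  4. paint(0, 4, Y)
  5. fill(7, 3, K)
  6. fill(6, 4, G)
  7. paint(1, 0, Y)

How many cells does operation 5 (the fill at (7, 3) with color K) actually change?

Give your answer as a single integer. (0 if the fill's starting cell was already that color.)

After op 1 paint(0,4,R):
GGGGR
GGGGG
GGGGG
GYYYY
GGGGG
GGGGG
GGGGB
BBBBG
After op 2 fill(7,2,Y) [4 cells changed]:
GGGGR
GGGGG
GGGGG
GYYYY
GGGGG
GGGGG
GGGGB
YYYYG
After op 3 paint(2,1,R):
GGGGR
GGGGG
GRGGG
GYYYY
GGGGG
GGGGG
GGGGB
YYYYG
After op 4 paint(0,4,Y):
GGGGY
GGGGG
GRGGG
GYYYY
GGGGG
GGGGG
GGGGB
YYYYG
After op 5 fill(7,3,K) [4 cells changed]:
GGGGY
GGGGG
GRGGG
GYYYY
GGGGG
GGGGG
GGGGB
KKKKG

Answer: 4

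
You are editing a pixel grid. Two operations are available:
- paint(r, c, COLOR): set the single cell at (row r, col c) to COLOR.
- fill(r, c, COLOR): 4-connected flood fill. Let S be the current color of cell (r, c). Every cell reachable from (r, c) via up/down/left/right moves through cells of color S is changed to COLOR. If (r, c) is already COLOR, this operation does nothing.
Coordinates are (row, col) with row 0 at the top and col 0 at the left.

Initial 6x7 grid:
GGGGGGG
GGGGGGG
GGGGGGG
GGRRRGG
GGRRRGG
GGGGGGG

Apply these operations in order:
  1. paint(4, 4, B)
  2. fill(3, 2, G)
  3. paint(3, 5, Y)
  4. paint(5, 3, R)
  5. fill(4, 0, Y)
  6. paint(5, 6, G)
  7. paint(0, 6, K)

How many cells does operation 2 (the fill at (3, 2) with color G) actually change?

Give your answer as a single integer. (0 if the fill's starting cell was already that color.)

After op 1 paint(4,4,B):
GGGGGGG
GGGGGGG
GGGGGGG
GGRRRGG
GGRRBGG
GGGGGGG
After op 2 fill(3,2,G) [5 cells changed]:
GGGGGGG
GGGGGGG
GGGGGGG
GGGGGGG
GGGGBGG
GGGGGGG

Answer: 5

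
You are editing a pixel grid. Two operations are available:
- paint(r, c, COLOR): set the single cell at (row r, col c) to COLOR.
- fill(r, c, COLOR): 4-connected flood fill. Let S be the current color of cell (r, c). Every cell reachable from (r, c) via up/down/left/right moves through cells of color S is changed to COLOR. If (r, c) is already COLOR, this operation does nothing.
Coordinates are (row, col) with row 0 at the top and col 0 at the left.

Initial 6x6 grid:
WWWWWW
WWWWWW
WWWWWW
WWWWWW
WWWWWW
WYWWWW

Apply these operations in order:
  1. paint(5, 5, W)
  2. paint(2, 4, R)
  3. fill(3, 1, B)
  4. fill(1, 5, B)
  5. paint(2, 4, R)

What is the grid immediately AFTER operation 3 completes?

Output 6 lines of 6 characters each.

Answer: BBBBBB
BBBBBB
BBBBRB
BBBBBB
BBBBBB
BYBBBB

Derivation:
After op 1 paint(5,5,W):
WWWWWW
WWWWWW
WWWWWW
WWWWWW
WWWWWW
WYWWWW
After op 2 paint(2,4,R):
WWWWWW
WWWWWW
WWWWRW
WWWWWW
WWWWWW
WYWWWW
After op 3 fill(3,1,B) [34 cells changed]:
BBBBBB
BBBBBB
BBBBRB
BBBBBB
BBBBBB
BYBBBB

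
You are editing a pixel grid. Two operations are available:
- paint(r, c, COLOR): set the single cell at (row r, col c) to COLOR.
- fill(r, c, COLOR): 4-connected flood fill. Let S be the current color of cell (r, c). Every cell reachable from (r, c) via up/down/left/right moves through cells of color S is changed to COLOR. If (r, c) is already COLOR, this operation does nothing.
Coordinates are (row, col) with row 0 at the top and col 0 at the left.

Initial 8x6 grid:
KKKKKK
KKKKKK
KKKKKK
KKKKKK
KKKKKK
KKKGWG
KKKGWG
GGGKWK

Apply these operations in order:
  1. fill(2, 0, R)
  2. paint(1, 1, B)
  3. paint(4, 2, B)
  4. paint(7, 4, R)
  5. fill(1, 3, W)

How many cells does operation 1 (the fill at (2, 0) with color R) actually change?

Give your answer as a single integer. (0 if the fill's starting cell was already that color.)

After op 1 fill(2,0,R) [36 cells changed]:
RRRRRR
RRRRRR
RRRRRR
RRRRRR
RRRRRR
RRRGWG
RRRGWG
GGGKWK

Answer: 36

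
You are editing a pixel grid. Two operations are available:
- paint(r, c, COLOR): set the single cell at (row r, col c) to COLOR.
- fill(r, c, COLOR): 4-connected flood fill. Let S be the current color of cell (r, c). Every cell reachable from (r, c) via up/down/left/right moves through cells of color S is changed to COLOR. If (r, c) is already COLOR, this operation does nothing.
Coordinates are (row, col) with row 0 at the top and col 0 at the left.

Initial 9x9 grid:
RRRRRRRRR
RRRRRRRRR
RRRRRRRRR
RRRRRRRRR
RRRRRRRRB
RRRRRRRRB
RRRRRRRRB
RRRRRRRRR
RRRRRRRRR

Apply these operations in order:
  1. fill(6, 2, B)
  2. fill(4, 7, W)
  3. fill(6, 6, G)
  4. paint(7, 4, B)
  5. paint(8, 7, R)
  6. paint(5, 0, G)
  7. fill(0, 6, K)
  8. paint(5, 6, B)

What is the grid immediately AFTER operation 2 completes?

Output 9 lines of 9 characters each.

Answer: WWWWWWWWW
WWWWWWWWW
WWWWWWWWW
WWWWWWWWW
WWWWWWWWW
WWWWWWWWW
WWWWWWWWW
WWWWWWWWW
WWWWWWWWW

Derivation:
After op 1 fill(6,2,B) [78 cells changed]:
BBBBBBBBB
BBBBBBBBB
BBBBBBBBB
BBBBBBBBB
BBBBBBBBB
BBBBBBBBB
BBBBBBBBB
BBBBBBBBB
BBBBBBBBB
After op 2 fill(4,7,W) [81 cells changed]:
WWWWWWWWW
WWWWWWWWW
WWWWWWWWW
WWWWWWWWW
WWWWWWWWW
WWWWWWWWW
WWWWWWWWW
WWWWWWWWW
WWWWWWWWW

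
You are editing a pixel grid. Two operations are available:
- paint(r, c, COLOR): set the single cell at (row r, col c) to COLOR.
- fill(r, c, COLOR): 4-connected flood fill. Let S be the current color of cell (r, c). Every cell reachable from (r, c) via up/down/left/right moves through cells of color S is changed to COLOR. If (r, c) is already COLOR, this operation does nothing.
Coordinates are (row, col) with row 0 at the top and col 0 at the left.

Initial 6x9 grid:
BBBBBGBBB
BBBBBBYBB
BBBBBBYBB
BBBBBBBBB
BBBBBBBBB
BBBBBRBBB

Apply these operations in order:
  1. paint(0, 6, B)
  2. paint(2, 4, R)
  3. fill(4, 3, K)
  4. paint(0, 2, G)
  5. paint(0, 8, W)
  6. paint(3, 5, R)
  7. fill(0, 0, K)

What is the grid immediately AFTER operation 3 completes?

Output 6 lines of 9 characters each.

After op 1 paint(0,6,B):
BBBBBGBBB
BBBBBBYBB
BBBBBBYBB
BBBBBBBBB
BBBBBBBBB
BBBBBRBBB
After op 2 paint(2,4,R):
BBBBBGBBB
BBBBBBYBB
BBBBRBYBB
BBBBBBBBB
BBBBBBBBB
BBBBBRBBB
After op 3 fill(4,3,K) [49 cells changed]:
KKKKKGKKK
KKKKKKYKK
KKKKRKYKK
KKKKKKKKK
KKKKKKKKK
KKKKKRKKK

Answer: KKKKKGKKK
KKKKKKYKK
KKKKRKYKK
KKKKKKKKK
KKKKKKKKK
KKKKKRKKK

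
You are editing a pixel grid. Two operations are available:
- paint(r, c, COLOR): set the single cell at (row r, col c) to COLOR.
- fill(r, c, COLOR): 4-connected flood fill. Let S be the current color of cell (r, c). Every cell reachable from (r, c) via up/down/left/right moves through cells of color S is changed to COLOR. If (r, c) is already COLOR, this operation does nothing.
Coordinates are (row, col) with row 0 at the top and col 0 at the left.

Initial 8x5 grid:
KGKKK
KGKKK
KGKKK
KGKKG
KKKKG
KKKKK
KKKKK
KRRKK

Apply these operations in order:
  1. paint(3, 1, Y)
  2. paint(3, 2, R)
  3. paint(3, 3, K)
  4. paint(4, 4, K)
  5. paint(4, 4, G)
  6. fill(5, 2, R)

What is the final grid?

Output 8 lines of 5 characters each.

Answer: RGRRR
RGRRR
RGRRR
RYRRG
RRRRG
RRRRR
RRRRR
RRRRR

Derivation:
After op 1 paint(3,1,Y):
KGKKK
KGKKK
KGKKK
KYKKG
KKKKG
KKKKK
KKKKK
KRRKK
After op 2 paint(3,2,R):
KGKKK
KGKKK
KGKKK
KYRKG
KKKKG
KKKKK
KKKKK
KRRKK
After op 3 paint(3,3,K):
KGKKK
KGKKK
KGKKK
KYRKG
KKKKG
KKKKK
KKKKK
KRRKK
After op 4 paint(4,4,K):
KGKKK
KGKKK
KGKKK
KYRKG
KKKKK
KKKKK
KKKKK
KRRKK
After op 5 paint(4,4,G):
KGKKK
KGKKK
KGKKK
KYRKG
KKKKG
KKKKK
KKKKK
KRRKK
After op 6 fill(5,2,R) [31 cells changed]:
RGRRR
RGRRR
RGRRR
RYRRG
RRRRG
RRRRR
RRRRR
RRRRR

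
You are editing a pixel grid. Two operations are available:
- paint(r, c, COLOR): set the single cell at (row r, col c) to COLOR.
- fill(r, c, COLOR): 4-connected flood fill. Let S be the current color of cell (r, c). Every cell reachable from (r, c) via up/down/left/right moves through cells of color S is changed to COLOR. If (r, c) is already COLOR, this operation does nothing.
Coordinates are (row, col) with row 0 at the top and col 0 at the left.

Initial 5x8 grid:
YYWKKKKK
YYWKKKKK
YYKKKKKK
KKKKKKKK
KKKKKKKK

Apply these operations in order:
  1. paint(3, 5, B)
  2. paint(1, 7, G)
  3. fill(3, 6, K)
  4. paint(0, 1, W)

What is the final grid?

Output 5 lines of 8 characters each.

Answer: YWWKKKKK
YYWKKKKG
YYKKKKKK
KKKKKBKK
KKKKKKKK

Derivation:
After op 1 paint(3,5,B):
YYWKKKKK
YYWKKKKK
YYKKKKKK
KKKKKBKK
KKKKKKKK
After op 2 paint(1,7,G):
YYWKKKKK
YYWKKKKG
YYKKKKKK
KKKKKBKK
KKKKKKKK
After op 3 fill(3,6,K) [0 cells changed]:
YYWKKKKK
YYWKKKKG
YYKKKKKK
KKKKKBKK
KKKKKKKK
After op 4 paint(0,1,W):
YWWKKKKK
YYWKKKKG
YYKKKKKK
KKKKKBKK
KKKKKKKK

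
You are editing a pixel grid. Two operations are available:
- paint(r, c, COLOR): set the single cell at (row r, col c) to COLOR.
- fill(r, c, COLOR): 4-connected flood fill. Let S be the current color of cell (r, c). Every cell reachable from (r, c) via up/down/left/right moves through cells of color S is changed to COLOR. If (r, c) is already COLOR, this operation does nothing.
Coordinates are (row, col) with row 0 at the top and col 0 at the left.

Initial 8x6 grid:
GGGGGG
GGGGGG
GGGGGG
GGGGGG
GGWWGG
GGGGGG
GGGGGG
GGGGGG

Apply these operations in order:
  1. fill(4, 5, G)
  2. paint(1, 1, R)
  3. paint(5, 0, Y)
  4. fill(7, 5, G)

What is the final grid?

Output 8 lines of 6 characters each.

Answer: GGGGGG
GRGGGG
GGGGGG
GGGGGG
GGWWGG
YGGGGG
GGGGGG
GGGGGG

Derivation:
After op 1 fill(4,5,G) [0 cells changed]:
GGGGGG
GGGGGG
GGGGGG
GGGGGG
GGWWGG
GGGGGG
GGGGGG
GGGGGG
After op 2 paint(1,1,R):
GGGGGG
GRGGGG
GGGGGG
GGGGGG
GGWWGG
GGGGGG
GGGGGG
GGGGGG
After op 3 paint(5,0,Y):
GGGGGG
GRGGGG
GGGGGG
GGGGGG
GGWWGG
YGGGGG
GGGGGG
GGGGGG
After op 4 fill(7,5,G) [0 cells changed]:
GGGGGG
GRGGGG
GGGGGG
GGGGGG
GGWWGG
YGGGGG
GGGGGG
GGGGGG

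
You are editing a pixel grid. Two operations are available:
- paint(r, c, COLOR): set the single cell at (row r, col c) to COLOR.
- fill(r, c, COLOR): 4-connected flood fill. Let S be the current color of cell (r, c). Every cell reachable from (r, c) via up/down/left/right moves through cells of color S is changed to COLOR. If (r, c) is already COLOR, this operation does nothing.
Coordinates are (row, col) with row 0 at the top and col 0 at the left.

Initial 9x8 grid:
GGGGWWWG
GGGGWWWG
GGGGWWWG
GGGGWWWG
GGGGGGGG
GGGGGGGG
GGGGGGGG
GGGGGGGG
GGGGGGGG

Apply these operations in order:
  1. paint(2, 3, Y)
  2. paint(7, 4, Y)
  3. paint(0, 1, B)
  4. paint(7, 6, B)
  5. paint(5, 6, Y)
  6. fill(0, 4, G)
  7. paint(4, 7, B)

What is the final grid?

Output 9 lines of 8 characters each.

Answer: GBGGGGGG
GGGGGGGG
GGGYGGGG
GGGGGGGG
GGGGGGGB
GGGGGGYG
GGGGGGGG
GGGGYGBG
GGGGGGGG

Derivation:
After op 1 paint(2,3,Y):
GGGGWWWG
GGGGWWWG
GGGYWWWG
GGGGWWWG
GGGGGGGG
GGGGGGGG
GGGGGGGG
GGGGGGGG
GGGGGGGG
After op 2 paint(7,4,Y):
GGGGWWWG
GGGGWWWG
GGGYWWWG
GGGGWWWG
GGGGGGGG
GGGGGGGG
GGGGGGGG
GGGGYGGG
GGGGGGGG
After op 3 paint(0,1,B):
GBGGWWWG
GGGGWWWG
GGGYWWWG
GGGGWWWG
GGGGGGGG
GGGGGGGG
GGGGGGGG
GGGGYGGG
GGGGGGGG
After op 4 paint(7,6,B):
GBGGWWWG
GGGGWWWG
GGGYWWWG
GGGGWWWG
GGGGGGGG
GGGGGGGG
GGGGGGGG
GGGGYGBG
GGGGGGGG
After op 5 paint(5,6,Y):
GBGGWWWG
GGGGWWWG
GGGYWWWG
GGGGWWWG
GGGGGGGG
GGGGGGYG
GGGGGGGG
GGGGYGBG
GGGGGGGG
After op 6 fill(0,4,G) [12 cells changed]:
GBGGGGGG
GGGGGGGG
GGGYGGGG
GGGGGGGG
GGGGGGGG
GGGGGGYG
GGGGGGGG
GGGGYGBG
GGGGGGGG
After op 7 paint(4,7,B):
GBGGGGGG
GGGGGGGG
GGGYGGGG
GGGGGGGG
GGGGGGGB
GGGGGGYG
GGGGGGGG
GGGGYGBG
GGGGGGGG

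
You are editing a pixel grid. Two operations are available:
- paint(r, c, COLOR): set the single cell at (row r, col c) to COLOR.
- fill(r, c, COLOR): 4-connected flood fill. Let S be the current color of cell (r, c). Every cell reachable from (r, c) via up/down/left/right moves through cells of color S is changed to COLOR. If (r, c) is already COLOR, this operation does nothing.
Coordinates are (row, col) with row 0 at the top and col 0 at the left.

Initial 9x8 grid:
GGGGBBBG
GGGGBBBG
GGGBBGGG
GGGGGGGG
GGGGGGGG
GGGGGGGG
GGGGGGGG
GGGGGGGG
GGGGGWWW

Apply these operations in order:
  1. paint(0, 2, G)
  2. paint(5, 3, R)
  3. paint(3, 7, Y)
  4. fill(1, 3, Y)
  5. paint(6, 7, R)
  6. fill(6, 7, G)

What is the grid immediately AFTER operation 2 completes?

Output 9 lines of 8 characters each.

After op 1 paint(0,2,G):
GGGGBBBG
GGGGBBBG
GGGBBGGG
GGGGGGGG
GGGGGGGG
GGGGGGGG
GGGGGGGG
GGGGGGGG
GGGGGWWW
After op 2 paint(5,3,R):
GGGGBBBG
GGGGBBBG
GGGBBGGG
GGGGGGGG
GGGGGGGG
GGGRGGGG
GGGGGGGG
GGGGGGGG
GGGGGWWW

Answer: GGGGBBBG
GGGGBBBG
GGGBBGGG
GGGGGGGG
GGGGGGGG
GGGRGGGG
GGGGGGGG
GGGGGGGG
GGGGGWWW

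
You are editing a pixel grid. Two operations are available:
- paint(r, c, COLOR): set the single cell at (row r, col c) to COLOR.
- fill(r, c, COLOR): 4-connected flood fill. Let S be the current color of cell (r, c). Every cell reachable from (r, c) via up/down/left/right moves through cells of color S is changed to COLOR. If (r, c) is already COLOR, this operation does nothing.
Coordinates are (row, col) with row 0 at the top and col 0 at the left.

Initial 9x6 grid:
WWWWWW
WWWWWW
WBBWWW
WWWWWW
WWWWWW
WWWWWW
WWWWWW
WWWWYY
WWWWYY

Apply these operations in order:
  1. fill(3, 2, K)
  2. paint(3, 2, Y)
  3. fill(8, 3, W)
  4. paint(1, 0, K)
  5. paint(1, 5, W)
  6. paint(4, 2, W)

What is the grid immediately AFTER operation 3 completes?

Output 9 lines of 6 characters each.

After op 1 fill(3,2,K) [48 cells changed]:
KKKKKK
KKKKKK
KBBKKK
KKKKKK
KKKKKK
KKKKKK
KKKKKK
KKKKYY
KKKKYY
After op 2 paint(3,2,Y):
KKKKKK
KKKKKK
KBBKKK
KKYKKK
KKKKKK
KKKKKK
KKKKKK
KKKKYY
KKKKYY
After op 3 fill(8,3,W) [47 cells changed]:
WWWWWW
WWWWWW
WBBWWW
WWYWWW
WWWWWW
WWWWWW
WWWWWW
WWWWYY
WWWWYY

Answer: WWWWWW
WWWWWW
WBBWWW
WWYWWW
WWWWWW
WWWWWW
WWWWWW
WWWWYY
WWWWYY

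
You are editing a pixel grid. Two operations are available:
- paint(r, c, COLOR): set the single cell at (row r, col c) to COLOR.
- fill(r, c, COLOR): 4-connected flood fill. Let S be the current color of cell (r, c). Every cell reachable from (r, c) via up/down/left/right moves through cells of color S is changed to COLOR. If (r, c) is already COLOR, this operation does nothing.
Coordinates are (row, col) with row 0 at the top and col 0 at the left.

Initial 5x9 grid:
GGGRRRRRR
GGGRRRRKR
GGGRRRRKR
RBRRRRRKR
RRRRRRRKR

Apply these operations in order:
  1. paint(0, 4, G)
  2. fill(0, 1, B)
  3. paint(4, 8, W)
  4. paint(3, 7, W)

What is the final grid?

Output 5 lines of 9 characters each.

Answer: BBBRGRRRR
BBBRRRRKR
BBBRRRRKR
RBRRRRRWR
RRRRRRRKW

Derivation:
After op 1 paint(0,4,G):
GGGRGRRRR
GGGRRRRKR
GGGRRRRKR
RBRRRRRKR
RRRRRRRKR
After op 2 fill(0,1,B) [9 cells changed]:
BBBRGRRRR
BBBRRRRKR
BBBRRRRKR
RBRRRRRKR
RRRRRRRKR
After op 3 paint(4,8,W):
BBBRGRRRR
BBBRRRRKR
BBBRRRRKR
RBRRRRRKR
RRRRRRRKW
After op 4 paint(3,7,W):
BBBRGRRRR
BBBRRRRKR
BBBRRRRKR
RBRRRRRWR
RRRRRRRKW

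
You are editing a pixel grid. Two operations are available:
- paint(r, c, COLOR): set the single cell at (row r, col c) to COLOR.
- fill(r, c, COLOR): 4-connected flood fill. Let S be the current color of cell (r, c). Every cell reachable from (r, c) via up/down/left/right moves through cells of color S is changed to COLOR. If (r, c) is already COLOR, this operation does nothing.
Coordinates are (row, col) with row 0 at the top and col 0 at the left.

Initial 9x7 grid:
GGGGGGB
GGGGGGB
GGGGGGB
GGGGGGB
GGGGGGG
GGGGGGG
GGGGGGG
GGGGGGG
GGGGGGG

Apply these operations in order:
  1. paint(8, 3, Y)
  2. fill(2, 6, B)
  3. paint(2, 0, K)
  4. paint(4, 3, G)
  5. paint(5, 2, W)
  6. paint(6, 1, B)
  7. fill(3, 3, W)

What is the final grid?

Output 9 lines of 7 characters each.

Answer: WWWWWWB
WWWWWWB
KWWWWWB
WWWWWWB
WWWWWWW
WWWWWWW
WBWWWWW
WWWWWWW
WWWYWWW

Derivation:
After op 1 paint(8,3,Y):
GGGGGGB
GGGGGGB
GGGGGGB
GGGGGGB
GGGGGGG
GGGGGGG
GGGGGGG
GGGGGGG
GGGYGGG
After op 2 fill(2,6,B) [0 cells changed]:
GGGGGGB
GGGGGGB
GGGGGGB
GGGGGGB
GGGGGGG
GGGGGGG
GGGGGGG
GGGGGGG
GGGYGGG
After op 3 paint(2,0,K):
GGGGGGB
GGGGGGB
KGGGGGB
GGGGGGB
GGGGGGG
GGGGGGG
GGGGGGG
GGGGGGG
GGGYGGG
After op 4 paint(4,3,G):
GGGGGGB
GGGGGGB
KGGGGGB
GGGGGGB
GGGGGGG
GGGGGGG
GGGGGGG
GGGGGGG
GGGYGGG
After op 5 paint(5,2,W):
GGGGGGB
GGGGGGB
KGGGGGB
GGGGGGB
GGGGGGG
GGWGGGG
GGGGGGG
GGGGGGG
GGGYGGG
After op 6 paint(6,1,B):
GGGGGGB
GGGGGGB
KGGGGGB
GGGGGGB
GGGGGGG
GGWGGGG
GBGGGGG
GGGGGGG
GGGYGGG
After op 7 fill(3,3,W) [55 cells changed]:
WWWWWWB
WWWWWWB
KWWWWWB
WWWWWWB
WWWWWWW
WWWWWWW
WBWWWWW
WWWWWWW
WWWYWWW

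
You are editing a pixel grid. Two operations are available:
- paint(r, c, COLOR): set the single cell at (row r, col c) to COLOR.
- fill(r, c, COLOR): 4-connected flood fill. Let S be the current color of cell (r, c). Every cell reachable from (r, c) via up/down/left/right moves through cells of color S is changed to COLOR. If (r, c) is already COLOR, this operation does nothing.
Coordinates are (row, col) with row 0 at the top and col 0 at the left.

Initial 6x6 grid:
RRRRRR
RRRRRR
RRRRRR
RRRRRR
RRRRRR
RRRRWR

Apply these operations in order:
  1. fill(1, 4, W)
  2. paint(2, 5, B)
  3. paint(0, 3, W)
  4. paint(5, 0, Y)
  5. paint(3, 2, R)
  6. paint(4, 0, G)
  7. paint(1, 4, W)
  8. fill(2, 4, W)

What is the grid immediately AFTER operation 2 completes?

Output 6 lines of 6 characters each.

Answer: WWWWWW
WWWWWW
WWWWWB
WWWWWW
WWWWWW
WWWWWW

Derivation:
After op 1 fill(1,4,W) [35 cells changed]:
WWWWWW
WWWWWW
WWWWWW
WWWWWW
WWWWWW
WWWWWW
After op 2 paint(2,5,B):
WWWWWW
WWWWWW
WWWWWB
WWWWWW
WWWWWW
WWWWWW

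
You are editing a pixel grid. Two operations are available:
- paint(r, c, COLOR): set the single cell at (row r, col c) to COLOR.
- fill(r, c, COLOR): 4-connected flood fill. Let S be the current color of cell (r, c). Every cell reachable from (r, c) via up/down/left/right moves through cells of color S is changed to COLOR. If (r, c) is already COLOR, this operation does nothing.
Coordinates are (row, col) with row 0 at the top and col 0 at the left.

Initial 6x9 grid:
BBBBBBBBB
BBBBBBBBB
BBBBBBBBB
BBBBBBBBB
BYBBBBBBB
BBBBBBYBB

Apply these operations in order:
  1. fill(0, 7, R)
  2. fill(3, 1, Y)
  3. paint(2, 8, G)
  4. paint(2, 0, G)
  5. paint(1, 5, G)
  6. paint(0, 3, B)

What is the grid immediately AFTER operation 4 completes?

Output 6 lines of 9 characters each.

Answer: YYYYYYYYY
YYYYYYYYY
GYYYYYYYG
YYYYYYYYY
YYYYYYYYY
YYYYYYYYY

Derivation:
After op 1 fill(0,7,R) [52 cells changed]:
RRRRRRRRR
RRRRRRRRR
RRRRRRRRR
RRRRRRRRR
RYRRRRRRR
RRRRRRYRR
After op 2 fill(3,1,Y) [52 cells changed]:
YYYYYYYYY
YYYYYYYYY
YYYYYYYYY
YYYYYYYYY
YYYYYYYYY
YYYYYYYYY
After op 3 paint(2,8,G):
YYYYYYYYY
YYYYYYYYY
YYYYYYYYG
YYYYYYYYY
YYYYYYYYY
YYYYYYYYY
After op 4 paint(2,0,G):
YYYYYYYYY
YYYYYYYYY
GYYYYYYYG
YYYYYYYYY
YYYYYYYYY
YYYYYYYYY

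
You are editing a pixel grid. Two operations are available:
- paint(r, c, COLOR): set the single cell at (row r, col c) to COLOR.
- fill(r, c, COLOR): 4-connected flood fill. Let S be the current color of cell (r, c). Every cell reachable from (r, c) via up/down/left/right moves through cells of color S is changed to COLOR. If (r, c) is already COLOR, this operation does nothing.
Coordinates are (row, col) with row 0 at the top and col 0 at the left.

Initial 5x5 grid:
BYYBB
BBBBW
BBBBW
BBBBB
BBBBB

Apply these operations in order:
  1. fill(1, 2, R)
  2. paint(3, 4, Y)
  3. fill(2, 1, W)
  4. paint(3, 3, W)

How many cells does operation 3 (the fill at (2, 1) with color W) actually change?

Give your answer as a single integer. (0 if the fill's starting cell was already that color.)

Answer: 20

Derivation:
After op 1 fill(1,2,R) [21 cells changed]:
RYYRR
RRRRW
RRRRW
RRRRR
RRRRR
After op 2 paint(3,4,Y):
RYYRR
RRRRW
RRRRW
RRRRY
RRRRR
After op 3 fill(2,1,W) [20 cells changed]:
WYYWW
WWWWW
WWWWW
WWWWY
WWWWW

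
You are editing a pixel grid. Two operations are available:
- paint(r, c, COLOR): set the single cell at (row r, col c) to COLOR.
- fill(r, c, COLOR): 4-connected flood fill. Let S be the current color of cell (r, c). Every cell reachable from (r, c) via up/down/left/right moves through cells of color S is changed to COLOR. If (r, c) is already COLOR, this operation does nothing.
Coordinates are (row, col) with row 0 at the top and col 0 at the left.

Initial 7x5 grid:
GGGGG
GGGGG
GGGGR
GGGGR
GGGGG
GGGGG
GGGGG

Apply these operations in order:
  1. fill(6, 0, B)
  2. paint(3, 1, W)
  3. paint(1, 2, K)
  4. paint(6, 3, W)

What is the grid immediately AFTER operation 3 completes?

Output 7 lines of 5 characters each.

Answer: BBBBB
BBKBB
BBBBR
BWBBR
BBBBB
BBBBB
BBBBB

Derivation:
After op 1 fill(6,0,B) [33 cells changed]:
BBBBB
BBBBB
BBBBR
BBBBR
BBBBB
BBBBB
BBBBB
After op 2 paint(3,1,W):
BBBBB
BBBBB
BBBBR
BWBBR
BBBBB
BBBBB
BBBBB
After op 3 paint(1,2,K):
BBBBB
BBKBB
BBBBR
BWBBR
BBBBB
BBBBB
BBBBB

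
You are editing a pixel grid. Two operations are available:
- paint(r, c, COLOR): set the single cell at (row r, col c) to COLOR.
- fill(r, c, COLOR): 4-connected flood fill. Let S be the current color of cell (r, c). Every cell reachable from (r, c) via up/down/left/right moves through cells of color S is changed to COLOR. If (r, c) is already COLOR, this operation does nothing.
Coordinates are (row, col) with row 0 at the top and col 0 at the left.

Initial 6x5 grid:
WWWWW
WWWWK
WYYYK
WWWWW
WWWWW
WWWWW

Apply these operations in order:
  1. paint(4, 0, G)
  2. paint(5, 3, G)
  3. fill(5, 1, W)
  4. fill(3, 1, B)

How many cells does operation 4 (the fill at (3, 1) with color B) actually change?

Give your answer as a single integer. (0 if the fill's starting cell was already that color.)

After op 1 paint(4,0,G):
WWWWW
WWWWK
WYYYK
WWWWW
GWWWW
WWWWW
After op 2 paint(5,3,G):
WWWWW
WWWWK
WYYYK
WWWWW
GWWWW
WWWGW
After op 3 fill(5,1,W) [0 cells changed]:
WWWWW
WWWWK
WYYYK
WWWWW
GWWWW
WWWGW
After op 4 fill(3,1,B) [23 cells changed]:
BBBBB
BBBBK
BYYYK
BBBBB
GBBBB
BBBGB

Answer: 23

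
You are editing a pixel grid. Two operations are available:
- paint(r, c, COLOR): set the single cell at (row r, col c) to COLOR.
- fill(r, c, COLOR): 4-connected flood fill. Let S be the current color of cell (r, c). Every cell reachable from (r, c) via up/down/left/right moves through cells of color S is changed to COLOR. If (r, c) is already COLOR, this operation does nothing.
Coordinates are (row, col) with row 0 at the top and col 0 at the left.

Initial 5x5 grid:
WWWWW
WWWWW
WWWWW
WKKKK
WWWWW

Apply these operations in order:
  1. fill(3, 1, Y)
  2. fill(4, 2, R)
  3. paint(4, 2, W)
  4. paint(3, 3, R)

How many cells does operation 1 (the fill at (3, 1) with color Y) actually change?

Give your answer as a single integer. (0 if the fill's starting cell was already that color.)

Answer: 4

Derivation:
After op 1 fill(3,1,Y) [4 cells changed]:
WWWWW
WWWWW
WWWWW
WYYYY
WWWWW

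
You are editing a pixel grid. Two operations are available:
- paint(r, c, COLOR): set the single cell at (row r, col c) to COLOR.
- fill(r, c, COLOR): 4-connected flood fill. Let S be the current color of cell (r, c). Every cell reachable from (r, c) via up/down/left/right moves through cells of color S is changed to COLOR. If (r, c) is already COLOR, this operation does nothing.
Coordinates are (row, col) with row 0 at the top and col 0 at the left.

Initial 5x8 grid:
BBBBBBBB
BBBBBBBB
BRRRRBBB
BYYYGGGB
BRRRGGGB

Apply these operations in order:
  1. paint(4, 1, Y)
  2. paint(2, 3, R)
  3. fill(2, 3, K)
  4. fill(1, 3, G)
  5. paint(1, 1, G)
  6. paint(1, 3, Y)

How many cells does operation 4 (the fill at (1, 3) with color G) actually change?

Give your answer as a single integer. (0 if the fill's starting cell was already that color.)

Answer: 24

Derivation:
After op 1 paint(4,1,Y):
BBBBBBBB
BBBBBBBB
BRRRRBBB
BYYYGGGB
BYRRGGGB
After op 2 paint(2,3,R):
BBBBBBBB
BBBBBBBB
BRRRRBBB
BYYYGGGB
BYRRGGGB
After op 3 fill(2,3,K) [4 cells changed]:
BBBBBBBB
BBBBBBBB
BKKKKBBB
BYYYGGGB
BYRRGGGB
After op 4 fill(1,3,G) [24 cells changed]:
GGGGGGGG
GGGGGGGG
GKKKKGGG
GYYYGGGG
GYRRGGGG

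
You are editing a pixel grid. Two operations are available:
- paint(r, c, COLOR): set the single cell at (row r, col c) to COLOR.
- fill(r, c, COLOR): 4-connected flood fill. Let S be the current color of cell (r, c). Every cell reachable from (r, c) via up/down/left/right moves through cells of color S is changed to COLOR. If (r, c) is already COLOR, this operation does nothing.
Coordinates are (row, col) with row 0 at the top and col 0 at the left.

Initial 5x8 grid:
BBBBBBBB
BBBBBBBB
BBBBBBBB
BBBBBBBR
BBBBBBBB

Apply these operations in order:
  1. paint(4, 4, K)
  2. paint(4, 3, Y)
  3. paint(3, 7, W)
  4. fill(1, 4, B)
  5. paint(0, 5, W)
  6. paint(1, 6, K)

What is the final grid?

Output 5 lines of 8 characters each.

After op 1 paint(4,4,K):
BBBBBBBB
BBBBBBBB
BBBBBBBB
BBBBBBBR
BBBBKBBB
After op 2 paint(4,3,Y):
BBBBBBBB
BBBBBBBB
BBBBBBBB
BBBBBBBR
BBBYKBBB
After op 3 paint(3,7,W):
BBBBBBBB
BBBBBBBB
BBBBBBBB
BBBBBBBW
BBBYKBBB
After op 4 fill(1,4,B) [0 cells changed]:
BBBBBBBB
BBBBBBBB
BBBBBBBB
BBBBBBBW
BBBYKBBB
After op 5 paint(0,5,W):
BBBBBWBB
BBBBBBBB
BBBBBBBB
BBBBBBBW
BBBYKBBB
After op 6 paint(1,6,K):
BBBBBWBB
BBBBBBKB
BBBBBBBB
BBBBBBBW
BBBYKBBB

Answer: BBBBBWBB
BBBBBBKB
BBBBBBBB
BBBBBBBW
BBBYKBBB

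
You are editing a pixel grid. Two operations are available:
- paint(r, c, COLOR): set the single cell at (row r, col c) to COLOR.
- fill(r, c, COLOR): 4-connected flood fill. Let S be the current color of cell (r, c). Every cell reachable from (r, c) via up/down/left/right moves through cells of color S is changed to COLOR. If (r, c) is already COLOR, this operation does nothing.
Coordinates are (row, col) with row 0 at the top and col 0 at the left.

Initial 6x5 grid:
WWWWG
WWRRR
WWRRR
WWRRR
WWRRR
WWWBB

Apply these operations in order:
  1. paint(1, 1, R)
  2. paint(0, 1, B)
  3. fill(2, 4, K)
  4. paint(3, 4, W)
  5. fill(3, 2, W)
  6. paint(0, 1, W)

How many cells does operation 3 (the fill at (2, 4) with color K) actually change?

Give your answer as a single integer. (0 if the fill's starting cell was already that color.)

Answer: 13

Derivation:
After op 1 paint(1,1,R):
WWWWG
WRRRR
WWRRR
WWRRR
WWRRR
WWWBB
After op 2 paint(0,1,B):
WBWWG
WRRRR
WWRRR
WWRRR
WWRRR
WWWBB
After op 3 fill(2,4,K) [13 cells changed]:
WBWWG
WKKKK
WWKKK
WWKKK
WWKKK
WWWBB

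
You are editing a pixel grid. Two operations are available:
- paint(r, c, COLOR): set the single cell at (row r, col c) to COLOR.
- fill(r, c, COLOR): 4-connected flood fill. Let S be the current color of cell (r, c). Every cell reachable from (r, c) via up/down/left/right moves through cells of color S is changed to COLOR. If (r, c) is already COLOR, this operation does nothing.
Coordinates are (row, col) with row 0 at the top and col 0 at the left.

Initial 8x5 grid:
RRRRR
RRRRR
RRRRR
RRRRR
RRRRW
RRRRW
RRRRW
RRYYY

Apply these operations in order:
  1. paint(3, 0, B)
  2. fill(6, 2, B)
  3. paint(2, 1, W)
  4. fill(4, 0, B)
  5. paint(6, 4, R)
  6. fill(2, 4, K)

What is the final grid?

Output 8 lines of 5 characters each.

After op 1 paint(3,0,B):
RRRRR
RRRRR
RRRRR
BRRRR
RRRRW
RRRRW
RRRRW
RRYYY
After op 2 fill(6,2,B) [33 cells changed]:
BBBBB
BBBBB
BBBBB
BBBBB
BBBBW
BBBBW
BBBBW
BBYYY
After op 3 paint(2,1,W):
BBBBB
BBBBB
BWBBB
BBBBB
BBBBW
BBBBW
BBBBW
BBYYY
After op 4 fill(4,0,B) [0 cells changed]:
BBBBB
BBBBB
BWBBB
BBBBB
BBBBW
BBBBW
BBBBW
BBYYY
After op 5 paint(6,4,R):
BBBBB
BBBBB
BWBBB
BBBBB
BBBBW
BBBBW
BBBBR
BBYYY
After op 6 fill(2,4,K) [33 cells changed]:
KKKKK
KKKKK
KWKKK
KKKKK
KKKKW
KKKKW
KKKKR
KKYYY

Answer: KKKKK
KKKKK
KWKKK
KKKKK
KKKKW
KKKKW
KKKKR
KKYYY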